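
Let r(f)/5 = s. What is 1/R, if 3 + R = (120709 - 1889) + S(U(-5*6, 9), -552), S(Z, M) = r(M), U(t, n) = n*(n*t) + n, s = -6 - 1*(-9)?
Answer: 1/118832 ≈ 8.4152e-6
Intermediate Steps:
s = 3 (s = -6 + 9 = 3)
r(f) = 15 (r(f) = 5*3 = 15)
U(t, n) = n + t*n² (U(t, n) = t*n² + n = n + t*n²)
S(Z, M) = 15
R = 118832 (R = -3 + ((120709 - 1889) + 15) = -3 + (118820 + 15) = -3 + 118835 = 118832)
1/R = 1/118832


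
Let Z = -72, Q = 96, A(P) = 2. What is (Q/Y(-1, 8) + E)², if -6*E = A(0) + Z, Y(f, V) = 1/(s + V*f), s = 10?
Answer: 373321/9 ≈ 41480.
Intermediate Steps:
Y(f, V) = 1/(10 + V*f)
E = 35/3 (E = -(2 - 72)/6 = -⅙*(-70) = 35/3 ≈ 11.667)
(Q/Y(-1, 8) + E)² = (96/(1/(10 + 8*(-1))) + 35/3)² = (96/(1/(10 - 8)) + 35/3)² = (96/(1/2) + 35/3)² = (96/(½) + 35/3)² = (96*2 + 35/3)² = (192 + 35/3)² = (611/3)² = 373321/9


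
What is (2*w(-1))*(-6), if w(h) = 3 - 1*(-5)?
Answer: -96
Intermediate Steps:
w(h) = 8 (w(h) = 3 + 5 = 8)
(2*w(-1))*(-6) = (2*8)*(-6) = 16*(-6) = -96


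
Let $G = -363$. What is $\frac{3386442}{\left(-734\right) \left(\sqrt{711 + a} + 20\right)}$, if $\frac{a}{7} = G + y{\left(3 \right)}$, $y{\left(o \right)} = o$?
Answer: $- \frac{33864420}{810703} + \frac{5079663 i \sqrt{201}}{810703} \approx -41.772 + 88.832 i$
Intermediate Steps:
$a = -2520$ ($a = 7 \left(-363 + 3\right) = 7 \left(-360\right) = -2520$)
$\frac{3386442}{\left(-734\right) \left(\sqrt{711 + a} + 20\right)} = \frac{3386442}{\left(-734\right) \left(\sqrt{711 - 2520} + 20\right)} = \frac{3386442}{\left(-734\right) \left(\sqrt{-1809} + 20\right)} = \frac{3386442}{\left(-734\right) \left(3 i \sqrt{201} + 20\right)} = \frac{3386442}{\left(-734\right) \left(20 + 3 i \sqrt{201}\right)} = \frac{3386442}{-14680 - 2202 i \sqrt{201}}$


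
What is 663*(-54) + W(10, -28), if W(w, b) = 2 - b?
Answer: -35772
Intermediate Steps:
663*(-54) + W(10, -28) = 663*(-54) + (2 - 1*(-28)) = -35802 + (2 + 28) = -35802 + 30 = -35772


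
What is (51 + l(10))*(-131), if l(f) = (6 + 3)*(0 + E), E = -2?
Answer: -4323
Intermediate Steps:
l(f) = -18 (l(f) = (6 + 3)*(0 - 2) = 9*(-2) = -18)
(51 + l(10))*(-131) = (51 - 18)*(-131) = 33*(-131) = -4323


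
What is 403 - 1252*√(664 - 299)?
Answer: 403 - 1252*√365 ≈ -23516.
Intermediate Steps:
403 - 1252*√(664 - 299) = 403 - 1252*√365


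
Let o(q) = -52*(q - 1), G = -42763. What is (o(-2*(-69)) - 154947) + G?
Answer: -204834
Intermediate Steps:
o(q) = 52 - 52*q (o(q) = -52*(-1 + q) = 52 - 52*q)
(o(-2*(-69)) - 154947) + G = ((52 - (-104)*(-69)) - 154947) - 42763 = ((52 - 52*138) - 154947) - 42763 = ((52 - 7176) - 154947) - 42763 = (-7124 - 154947) - 42763 = -162071 - 42763 = -204834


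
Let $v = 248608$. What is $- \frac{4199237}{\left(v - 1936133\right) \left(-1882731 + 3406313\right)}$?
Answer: $\frac{599891}{367297530650} \approx 1.6333 \cdot 10^{-6}$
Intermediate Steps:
$- \frac{4199237}{\left(v - 1936133\right) \left(-1882731 + 3406313\right)} = - \frac{4199237}{\left(248608 - 1936133\right) \left(-1882731 + 3406313\right)} = - \frac{4199237}{\left(-1687525\right) 1523582} = - \frac{4199237}{-2571082714550} = \left(-4199237\right) \left(- \frac{1}{2571082714550}\right) = \frac{599891}{367297530650}$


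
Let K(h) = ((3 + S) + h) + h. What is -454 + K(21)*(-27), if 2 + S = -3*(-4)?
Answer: -1939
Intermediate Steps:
S = 10 (S = -2 - 3*(-4) = -2 + 12 = 10)
K(h) = 13 + 2*h (K(h) = ((3 + 10) + h) + h = (13 + h) + h = 13 + 2*h)
-454 + K(21)*(-27) = -454 + (13 + 2*21)*(-27) = -454 + (13 + 42)*(-27) = -454 + 55*(-27) = -454 - 1485 = -1939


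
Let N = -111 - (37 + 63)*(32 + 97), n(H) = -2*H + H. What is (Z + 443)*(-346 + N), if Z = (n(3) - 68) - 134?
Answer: -3178966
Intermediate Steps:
n(H) = -H
N = -13011 (N = -111 - 100*129 = -111 - 1*12900 = -111 - 12900 = -13011)
Z = -205 (Z = (-1*3 - 68) - 134 = (-3 - 68) - 134 = -71 - 134 = -205)
(Z + 443)*(-346 + N) = (-205 + 443)*(-346 - 13011) = 238*(-13357) = -3178966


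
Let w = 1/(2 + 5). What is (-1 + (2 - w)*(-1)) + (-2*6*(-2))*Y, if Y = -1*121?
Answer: -20348/7 ≈ -2906.9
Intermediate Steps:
w = ⅐ (w = 1/7 = ⅐ ≈ 0.14286)
Y = -121
(-1 + (2 - w)*(-1)) + (-2*6*(-2))*Y = (-1 + (2 - 1*⅐)*(-1)) + (-2*6*(-2))*(-121) = (-1 + (2 - ⅐)*(-1)) - 12*(-2)*(-121) = (-1 + (13/7)*(-1)) + 24*(-121) = (-1 - 13/7) - 2904 = -20/7 - 2904 = -20348/7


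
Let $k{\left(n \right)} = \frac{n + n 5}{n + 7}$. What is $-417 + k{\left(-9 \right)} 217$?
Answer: $5442$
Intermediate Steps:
$k{\left(n \right)} = \frac{6 n}{7 + n}$ ($k{\left(n \right)} = \frac{n + 5 n}{7 + n} = \frac{6 n}{7 + n}$)
$-417 + k{\left(-9 \right)} 217 = -417 + 6 \left(-9\right) \frac{1}{7 - 9} \cdot 217 = -417 + 6 \left(-9\right) \frac{1}{-2} \cdot 217 = -417 + 6 \left(-9\right) \left(- \frac{1}{2}\right) 217 = -417 + 27 \cdot 217 = -417 + 5859 = 5442$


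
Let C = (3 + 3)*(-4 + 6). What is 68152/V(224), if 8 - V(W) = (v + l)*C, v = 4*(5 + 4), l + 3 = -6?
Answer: -17038/79 ≈ -215.67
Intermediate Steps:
l = -9 (l = -3 - 6 = -9)
v = 36 (v = 4*9 = 36)
C = 12 (C = 6*2 = 12)
V(W) = -316 (V(W) = 8 - (36 - 9)*12 = 8 - 27*12 = 8 - 1*324 = 8 - 324 = -316)
68152/V(224) = 68152/(-316) = 68152*(-1/316) = -17038/79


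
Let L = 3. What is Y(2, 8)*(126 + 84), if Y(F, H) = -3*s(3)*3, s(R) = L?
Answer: -5670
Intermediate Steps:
s(R) = 3
Y(F, H) = -27 (Y(F, H) = -3*3*3 = -9*3 = -27)
Y(2, 8)*(126 + 84) = -27*(126 + 84) = -27*210 = -5670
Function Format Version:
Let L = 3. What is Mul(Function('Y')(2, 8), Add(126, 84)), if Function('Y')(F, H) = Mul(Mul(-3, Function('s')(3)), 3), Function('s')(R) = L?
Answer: -5670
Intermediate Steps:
Function('s')(R) = 3
Function('Y')(F, H) = -27 (Function('Y')(F, H) = Mul(Mul(-3, 3), 3) = Mul(-9, 3) = -27)
Mul(Function('Y')(2, 8), Add(126, 84)) = Mul(-27, Add(126, 84)) = Mul(-27, 210) = -5670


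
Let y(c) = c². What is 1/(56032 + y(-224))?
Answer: 1/106208 ≈ 9.4155e-6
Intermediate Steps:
1/(56032 + y(-224)) = 1/(56032 + (-224)²) = 1/(56032 + 50176) = 1/106208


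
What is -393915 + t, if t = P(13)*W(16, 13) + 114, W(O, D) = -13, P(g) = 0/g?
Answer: -393801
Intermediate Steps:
P(g) = 0
t = 114 (t = 0*(-13) + 114 = 0 + 114 = 114)
-393915 + t = -393915 + 114 = -393801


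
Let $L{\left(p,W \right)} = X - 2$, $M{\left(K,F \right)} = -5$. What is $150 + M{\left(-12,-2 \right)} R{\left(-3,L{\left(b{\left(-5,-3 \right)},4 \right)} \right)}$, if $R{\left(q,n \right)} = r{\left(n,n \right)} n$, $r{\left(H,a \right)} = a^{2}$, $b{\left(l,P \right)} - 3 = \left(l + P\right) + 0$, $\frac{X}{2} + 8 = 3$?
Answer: $8790$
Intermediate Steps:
$X = -10$ ($X = -16 + 2 \cdot 3 = -16 + 6 = -10$)
$b{\left(l,P \right)} = 3 + P + l$ ($b{\left(l,P \right)} = 3 + \left(\left(l + P\right) + 0\right) = 3 + \left(\left(P + l\right) + 0\right) = 3 + \left(P + l\right) = 3 + P + l$)
$L{\left(p,W \right)} = -12$ ($L{\left(p,W \right)} = -10 - 2 = -12$)
$R{\left(q,n \right)} = n^{3}$ ($R{\left(q,n \right)} = n^{2} n = n^{3}$)
$150 + M{\left(-12,-2 \right)} R{\left(-3,L{\left(b{\left(-5,-3 \right)},4 \right)} \right)} = 150 - 5 \left(-12\right)^{3} = 150 - -8640 = 150 + 8640 = 8790$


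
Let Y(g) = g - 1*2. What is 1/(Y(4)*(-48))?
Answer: -1/96 ≈ -0.010417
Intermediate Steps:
Y(g) = -2 + g (Y(g) = g - 2 = -2 + g)
1/(Y(4)*(-48)) = 1/((-2 + 4)*(-48)) = 1/(2*(-48)) = 1/(-96) = -1/96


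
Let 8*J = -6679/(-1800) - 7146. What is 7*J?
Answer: -89992847/14400 ≈ -6249.5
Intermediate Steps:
J = -12856121/14400 (J = (-6679/(-1800) - 7146)/8 = (-6679*(-1/1800) - 7146)/8 = (6679/1800 - 7146)/8 = (1/8)*(-12856121/1800) = -12856121/14400 ≈ -892.79)
7*J = 7*(-12856121/14400) = -89992847/14400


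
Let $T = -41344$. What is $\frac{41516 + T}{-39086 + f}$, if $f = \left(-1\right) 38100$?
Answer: $- \frac{86}{38593} \approx -0.0022284$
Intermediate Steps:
$f = -38100$
$\frac{41516 + T}{-39086 + f} = \frac{41516 - 41344}{-39086 - 38100} = \frac{172}{-77186} = 172 \left(- \frac{1}{77186}\right) = - \frac{86}{38593}$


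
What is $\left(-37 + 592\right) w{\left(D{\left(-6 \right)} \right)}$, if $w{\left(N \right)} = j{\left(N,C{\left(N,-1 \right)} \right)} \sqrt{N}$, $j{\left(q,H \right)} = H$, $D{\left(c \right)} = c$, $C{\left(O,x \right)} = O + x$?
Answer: $- 3885 i \sqrt{6} \approx - 9516.3 i$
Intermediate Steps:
$w{\left(N \right)} = \sqrt{N} \left(-1 + N\right)$ ($w{\left(N \right)} = \left(N - 1\right) \sqrt{N} = \left(-1 + N\right) \sqrt{N} = \sqrt{N} \left(-1 + N\right)$)
$\left(-37 + 592\right) w{\left(D{\left(-6 \right)} \right)} = \left(-37 + 592\right) \sqrt{-6} \left(-1 - 6\right) = 555 i \sqrt{6} \left(-7\right) = 555 \left(- 7 i \sqrt{6}\right) = - 3885 i \sqrt{6}$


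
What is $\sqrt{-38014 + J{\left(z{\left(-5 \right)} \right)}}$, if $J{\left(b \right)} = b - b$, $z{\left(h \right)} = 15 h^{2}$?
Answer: $i \sqrt{38014} \approx 194.97 i$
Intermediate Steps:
$J{\left(b \right)} = 0$
$\sqrt{-38014 + J{\left(z{\left(-5 \right)} \right)}} = \sqrt{-38014 + 0} = \sqrt{-38014} = i \sqrt{38014}$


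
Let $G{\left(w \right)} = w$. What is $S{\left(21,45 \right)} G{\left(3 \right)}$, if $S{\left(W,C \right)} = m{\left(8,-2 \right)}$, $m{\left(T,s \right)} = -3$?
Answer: $-9$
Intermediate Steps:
$S{\left(W,C \right)} = -3$
$S{\left(21,45 \right)} G{\left(3 \right)} = \left(-3\right) 3 = -9$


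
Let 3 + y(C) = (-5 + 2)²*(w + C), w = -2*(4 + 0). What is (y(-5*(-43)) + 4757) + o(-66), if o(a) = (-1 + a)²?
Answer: 11106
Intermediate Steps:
w = -8 (w = -2*4 = -8)
y(C) = -75 + 9*C (y(C) = -3 + (-5 + 2)²*(-8 + C) = -3 + (-3)²*(-8 + C) = -3 + 9*(-8 + C) = -3 + (-72 + 9*C) = -75 + 9*C)
(y(-5*(-43)) + 4757) + o(-66) = ((-75 + 9*(-5*(-43))) + 4757) + (-1 - 66)² = ((-75 + 9*215) + 4757) + (-67)² = ((-75 + 1935) + 4757) + 4489 = (1860 + 4757) + 4489 = 6617 + 4489 = 11106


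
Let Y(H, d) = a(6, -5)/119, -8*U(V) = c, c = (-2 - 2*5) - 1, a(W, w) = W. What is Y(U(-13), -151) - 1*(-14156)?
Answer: 1684570/119 ≈ 14156.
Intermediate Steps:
c = -13 (c = (-2 - 1*10) - 1 = (-2 - 10) - 1 = -12 - 1 = -13)
U(V) = 13/8 (U(V) = -1/8*(-13) = 13/8)
Y(H, d) = 6/119
Y(U(-13), -151) - 1*(-14156) = 6/119 - 1*(-14156) = 6/119 + 14156 = 1684570/119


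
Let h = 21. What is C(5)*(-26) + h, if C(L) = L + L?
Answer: -239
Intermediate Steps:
C(L) = 2*L
C(5)*(-26) + h = (2*5)*(-26) + 21 = 10*(-26) + 21 = -260 + 21 = -239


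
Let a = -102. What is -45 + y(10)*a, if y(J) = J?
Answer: -1065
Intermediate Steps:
-45 + y(10)*a = -45 + 10*(-102) = -45 - 1020 = -1065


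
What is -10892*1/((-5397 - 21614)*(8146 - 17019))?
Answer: -10892/239668603 ≈ -4.5446e-5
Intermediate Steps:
-10892*1/((-5397 - 21614)*(8146 - 17019)) = -10892/((-27011*(-8873))) = -10892/239668603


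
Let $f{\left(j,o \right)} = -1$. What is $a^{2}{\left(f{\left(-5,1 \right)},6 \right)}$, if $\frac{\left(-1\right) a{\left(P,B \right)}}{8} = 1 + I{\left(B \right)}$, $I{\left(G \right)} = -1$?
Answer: $0$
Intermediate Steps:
$a{\left(P,B \right)} = 0$ ($a{\left(P,B \right)} = - 8 \left(1 - 1\right) = \left(-8\right) 0 = 0$)
$a^{2}{\left(f{\left(-5,1 \right)},6 \right)} = 0^{2} = 0$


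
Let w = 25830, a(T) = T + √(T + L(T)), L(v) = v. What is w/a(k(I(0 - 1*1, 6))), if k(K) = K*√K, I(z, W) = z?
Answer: 5166 + 10332*I ≈ 5166.0 + 10332.0*I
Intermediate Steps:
k(K) = K^(3/2)
a(T) = T + √2*√T (a(T) = T + √(T + T) = T + √(2*T) = T + √2*√T)
w/a(k(I(0 - 1*1, 6))) = 25830/((0 - 1*1)^(3/2) + √2*√((0 - 1*1)^(3/2))) = 25830/((0 - 1)^(3/2) + √2*√((0 - 1)^(3/2))) = 25830/((-1)^(3/2) + √2*√((-1)^(3/2))) = 25830/(-I + √2*√(-I))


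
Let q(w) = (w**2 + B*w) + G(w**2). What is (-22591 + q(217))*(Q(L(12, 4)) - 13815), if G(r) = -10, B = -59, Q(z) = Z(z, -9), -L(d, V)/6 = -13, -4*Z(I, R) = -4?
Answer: -161416590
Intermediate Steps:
Z(I, R) = 1 (Z(I, R) = -1/4*(-4) = 1)
L(d, V) = 78 (L(d, V) = -6*(-13) = 78)
Q(z) = 1
q(w) = -10 + w**2 - 59*w (q(w) = (w**2 - 59*w) - 10 = -10 + w**2 - 59*w)
(-22591 + q(217))*(Q(L(12, 4)) - 13815) = (-22591 + (-10 + 217**2 - 59*217))*(1 - 13815) = (-22591 + (-10 + 47089 - 12803))*(-13814) = (-22591 + 34276)*(-13814) = 11685*(-13814) = -161416590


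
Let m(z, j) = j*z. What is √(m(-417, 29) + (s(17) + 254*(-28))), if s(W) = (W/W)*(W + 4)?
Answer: 4*I*√1199 ≈ 138.51*I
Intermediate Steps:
s(W) = 4 + W (s(W) = 1*(4 + W) = 4 + W)
√(m(-417, 29) + (s(17) + 254*(-28))) = √(29*(-417) + ((4 + 17) + 254*(-28))) = √(-12093 + (21 - 7112)) = √(-12093 - 7091) = √(-19184) = 4*I*√1199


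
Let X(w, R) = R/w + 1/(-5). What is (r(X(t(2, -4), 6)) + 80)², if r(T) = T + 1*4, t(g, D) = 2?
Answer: 188356/25 ≈ 7534.2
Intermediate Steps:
X(w, R) = -⅕ + R/w (X(w, R) = R/w + 1*(-⅕) = R/w - ⅕ = -⅕ + R/w)
r(T) = 4 + T (r(T) = T + 4 = 4 + T)
(r(X(t(2, -4), 6)) + 80)² = ((4 + (6 - ⅕*2)/2) + 80)² = ((4 + (6 - ⅖)/2) + 80)² = ((4 + (½)*(28/5)) + 80)² = ((4 + 14/5) + 80)² = (34/5 + 80)² = (434/5)² = 188356/25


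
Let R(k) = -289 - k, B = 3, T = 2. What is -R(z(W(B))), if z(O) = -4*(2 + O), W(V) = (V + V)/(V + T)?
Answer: 1381/5 ≈ 276.20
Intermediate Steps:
W(V) = 2*V/(2 + V) (W(V) = (V + V)/(V + 2) = (2*V)/(2 + V) = 2*V/(2 + V))
z(O) = -8 - 4*O
-R(z(W(B))) = -(-289 - (-8 - 8*3/(2 + 3))) = -(-289 - (-8 - 8*3/5)) = -(-289 - (-8 - 4*6/5)) = -(-289 - (-8 - 24/5)) = -(-289 - 1*(-64/5)) = -(-289 + 64/5) = -1*(-1381/5) = 1381/5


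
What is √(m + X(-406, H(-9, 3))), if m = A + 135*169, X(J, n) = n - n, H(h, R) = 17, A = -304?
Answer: √22511 ≈ 150.04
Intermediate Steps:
X(J, n) = 0
m = 22511 (m = -304 + 135*169 = -304 + 22815 = 22511)
√(m + X(-406, H(-9, 3))) = √(22511 + 0) = √22511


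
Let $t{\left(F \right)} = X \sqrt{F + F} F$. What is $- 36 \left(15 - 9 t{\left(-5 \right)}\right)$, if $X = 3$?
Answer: $-540 - 4860 i \sqrt{10} \approx -540.0 - 15369.0 i$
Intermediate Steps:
$t{\left(F \right)} = 3 \sqrt{2} F^{\frac{3}{2}}$ ($t{\left(F \right)} = 3 \sqrt{F + F} F = 3 \sqrt{2 F} F = 3 \sqrt{2} \sqrt{F} F = 3 \sqrt{2} F^{\frac{3}{2}}$)
$- 36 \left(15 - 9 t{\left(-5 \right)}\right) = - 36 \left(15 - 9 \cdot 3 \sqrt{2} \left(-5\right)^{\frac{3}{2}}\right) = - 36 \left(15 - 9 \cdot 3 \sqrt{2} \left(- 5 i \sqrt{5}\right)\right) = - 36 \left(15 - 9 \left(- 15 i \sqrt{10}\right)\right) = - 36 \left(15 + 135 i \sqrt{10}\right) = -540 - 4860 i \sqrt{10}$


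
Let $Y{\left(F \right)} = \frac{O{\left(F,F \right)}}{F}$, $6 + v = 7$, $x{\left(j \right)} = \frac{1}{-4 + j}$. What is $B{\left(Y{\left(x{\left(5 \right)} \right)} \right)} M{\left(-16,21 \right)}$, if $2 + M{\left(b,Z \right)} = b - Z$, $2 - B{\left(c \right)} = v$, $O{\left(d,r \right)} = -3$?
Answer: $-39$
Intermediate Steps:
$v = 1$ ($v = -6 + 7 = 1$)
$Y{\left(F \right)} = - \frac{3}{F}$
$B{\left(c \right)} = 1$ ($B{\left(c \right)} = 2 - 1 = 1$)
$M{\left(b,Z \right)} = -2 + b - Z$ ($M{\left(b,Z \right)} = -2 - \left(Z - b\right) = -2 + b - Z$)
$B{\left(Y{\left(x{\left(5 \right)} \right)} \right)} M{\left(-16,21 \right)} = 1 \left(-2 - 16 - 21\right) = 1 \left(-39\right) = -39$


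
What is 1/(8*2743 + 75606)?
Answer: 1/97550 ≈ 1.0251e-5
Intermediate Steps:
1/(8*2743 + 75606) = 1/(21944 + 75606) = 1/97550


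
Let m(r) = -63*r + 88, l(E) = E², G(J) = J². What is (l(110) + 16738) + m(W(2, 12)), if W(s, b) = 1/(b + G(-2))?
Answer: 462753/16 ≈ 28922.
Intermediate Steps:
W(s, b) = 1/(4 + b) (W(s, b) = 1/(b + (-2)²) = 1/(b + 4) = 1/(4 + b))
m(r) = 88 - 63*r
(l(110) + 16738) + m(W(2, 12)) = (110² + 16738) + (88 - 63/(4 + 12)) = (12100 + 16738) + (88 - 63/16) = 28838 + (88 - 63*1/16) = 28838 + (88 - 63/16) = 28838 + 1345/16 = 462753/16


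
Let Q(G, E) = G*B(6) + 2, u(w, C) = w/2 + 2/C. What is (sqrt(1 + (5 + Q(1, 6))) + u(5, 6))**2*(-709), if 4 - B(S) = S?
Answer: -358045/36 - 12053*sqrt(6)/3 ≈ -19787.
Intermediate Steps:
u(w, C) = w/2 + 2/C (u(w, C) = w*(1/2) + 2/C = w/2 + 2/C)
B(S) = 4 - S
Q(G, E) = 2 - 2*G (Q(G, E) = G*(4 - 1*6) + 2 = G*(4 - 6) + 2 = G*(-2) + 2 = -2*G + 2 = 2 - 2*G)
(sqrt(1 + (5 + Q(1, 6))) + u(5, 6))**2*(-709) = (sqrt(1 + (5 + (2 - 2*1))) + ((1/2)*5 + 2/6))**2*(-709) = (sqrt(1 + (5 + (2 - 2))) + (5/2 + 2*(1/6)))**2*(-709) = (sqrt(1 + (5 + 0)) + (5/2 + 1/3))**2*(-709) = (sqrt(1 + 5) + 17/6)**2*(-709) = (sqrt(6) + 17/6)**2*(-709) = (17/6 + sqrt(6))**2*(-709) = -709*(17/6 + sqrt(6))**2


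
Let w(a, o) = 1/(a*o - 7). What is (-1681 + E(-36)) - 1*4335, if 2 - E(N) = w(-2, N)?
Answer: -390911/65 ≈ -6014.0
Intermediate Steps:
w(a, o) = 1/(-7 + a*o)
E(N) = 2 - 1/(-7 - 2*N)
(-1681 + E(-36)) - 1*4335 = (-1681 + (15 + 4*(-36))/(7 + 2*(-36))) - 1*4335 = (-1681 + (15 - 144)/(7 - 72)) - 4335 = (-1681 - 129/(-65)) - 4335 = (-1681 - 1/65*(-129)) - 4335 = (-1681 + 129/65) - 4335 = -109136/65 - 4335 = -390911/65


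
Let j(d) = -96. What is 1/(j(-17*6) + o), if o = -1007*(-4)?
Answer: 1/3932 ≈ 0.00025432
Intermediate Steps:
o = 4028
1/(j(-17*6) + o) = 1/(-96 + 4028) = 1/3932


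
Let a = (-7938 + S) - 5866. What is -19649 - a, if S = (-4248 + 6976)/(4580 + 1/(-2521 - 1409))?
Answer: -9565200745/1636309 ≈ -5845.6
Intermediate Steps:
S = 974640/1636309 (S = 2728/(4580 + 1/(-3930)) = 2728/(4580 - 1/3930) = 2728/(17999399/3930) = 2728*(3930/17999399) = 974640/1636309 ≈ 0.59563)
a = -22586634796/1636309 (a = (-7938 + 974640/1636309) - 5866 = -12988046202/1636309 - 5866 = -22586634796/1636309 ≈ -13803.)
-19649 - a = -19649 - 1*(-22586634796/1636309) = -19649 + 22586634796/1636309 = -9565200745/1636309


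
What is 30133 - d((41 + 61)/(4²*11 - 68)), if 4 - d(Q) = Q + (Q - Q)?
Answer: 542339/18 ≈ 30130.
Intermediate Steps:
d(Q) = 4 - Q (d(Q) = 4 - (Q + (Q - Q)) = 4 - (Q + 0) = 4 - Q)
30133 - d((41 + 61)/(4²*11 - 68)) = 30133 - (4 - (41 + 61)/(4²*11 - 68)) = 30133 - (4 - 102/(16*11 - 68)) = 30133 - (4 - 102/(176 - 68)) = 30133 - (4 - 102/108) = 30133 - (4 - 1*17/18) = 30133 - (4 - 17/18) = 30133 - 1*55/18 = 30133 - 55/18 = 542339/18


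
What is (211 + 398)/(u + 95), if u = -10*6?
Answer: 87/5 ≈ 17.400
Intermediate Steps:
u = -60
(211 + 398)/(u + 95) = (211 + 398)/(-60 + 95) = 609/35 = 609*(1/35) = 87/5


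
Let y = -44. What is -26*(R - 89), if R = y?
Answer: 3458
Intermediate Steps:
R = -44
-26*(R - 89) = -26*(-44 - 89) = -26*(-133) = 3458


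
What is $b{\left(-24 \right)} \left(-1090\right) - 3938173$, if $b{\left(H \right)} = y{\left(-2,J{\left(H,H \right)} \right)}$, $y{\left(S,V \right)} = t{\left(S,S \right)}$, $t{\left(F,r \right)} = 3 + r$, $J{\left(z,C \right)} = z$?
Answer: $-3939263$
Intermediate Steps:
$y{\left(S,V \right)} = 3 + S$
$b{\left(H \right)} = 1$ ($b{\left(H \right)} = 3 - 2 = 1$)
$b{\left(-24 \right)} \left(-1090\right) - 3938173 = 1 \left(-1090\right) - 3938173 = -1090 - 3938173 = -3939263$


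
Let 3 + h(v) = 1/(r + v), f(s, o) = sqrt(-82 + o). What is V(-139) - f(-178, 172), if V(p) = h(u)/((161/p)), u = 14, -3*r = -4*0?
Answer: 5699/2254 - 3*sqrt(10) ≈ -6.9584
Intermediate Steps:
r = 0 (r = -(-4)*0/3 = -1/3*0 = 0)
h(v) = -3 + 1/v (h(v) = -3 + 1/(0 + v) = -3 + 1/v)
V(p) = -41*p/2254 (V(p) = (-3 + 1/14)/((161/p)) = (-3 + 1/14)*(p/161) = -41*p/2254)
V(-139) - f(-178, 172) = -41/2254*(-139) - sqrt(-82 + 172) = 5699/2254 - sqrt(90) = 5699/2254 - 3*sqrt(10)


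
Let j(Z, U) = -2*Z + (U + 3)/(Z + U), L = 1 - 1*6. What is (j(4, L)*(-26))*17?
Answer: 2652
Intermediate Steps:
L = -5 (L = 1 - 6 = -5)
j(Z, U) = -2*Z + (3 + U)/(U + Z)
(j(4, L)*(-26))*17 = (((3 - 5 - 2*4² - 2*(-5)*4)/(-5 + 4))*(-26))*17 = (((3 - 5 - 2*16 + 40)/(-1))*(-26))*17 = (-(3 - 5 - 32 + 40)*(-26))*17 = (-1*6*(-26))*17 = -6*(-26)*17 = 156*17 = 2652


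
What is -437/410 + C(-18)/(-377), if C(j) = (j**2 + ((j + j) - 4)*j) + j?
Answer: -585409/154570 ≈ -3.7873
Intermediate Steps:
C(j) = j + j**2 + j*(-4 + 2*j) (C(j) = (j**2 + (2*j - 4)*j) + j = (j**2 + (-4 + 2*j)*j) + j = (j**2 + j*(-4 + 2*j)) + j = j + j**2 + j*(-4 + 2*j))
-437/410 + C(-18)/(-377) = -437/410 + (3*(-18)*(-1 - 18))/(-377) = -437*1/410 + (3*(-18)*(-19))*(-1/377) = -437/410 + 1026*(-1/377) = -437/410 - 1026/377 = -585409/154570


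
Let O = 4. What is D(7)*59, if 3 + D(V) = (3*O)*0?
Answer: -177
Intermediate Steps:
D(V) = -3 (D(V) = -3 + (3*4)*0 = -3 + 12*0 = -3 + 0 = -3)
D(7)*59 = -3*59 = -177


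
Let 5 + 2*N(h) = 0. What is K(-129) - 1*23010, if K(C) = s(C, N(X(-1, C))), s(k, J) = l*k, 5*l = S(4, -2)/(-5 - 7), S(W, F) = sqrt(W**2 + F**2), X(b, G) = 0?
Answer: -23010 + 43*sqrt(5)/10 ≈ -23000.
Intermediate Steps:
S(W, F) = sqrt(F**2 + W**2)
l = -sqrt(5)/30 (l = (sqrt((-2)**2 + 4**2)/(-5 - 7))/5 = (sqrt(4 + 16)/(-12))/5 = (sqrt(20)*(-1/12))/5 = ((2*sqrt(5))*(-1/12))/5 = (-sqrt(5)/6)/5 = -sqrt(5)/30 ≈ -0.074536)
N(h) = -5/2 (N(h) = -5/2 + (1/2)*0 = -5/2 + 0 = -5/2)
s(k, J) = -k*sqrt(5)/30 (s(k, J) = (-sqrt(5)/30)*k = -k*sqrt(5)/30)
K(C) = -C*sqrt(5)/30
K(-129) - 1*23010 = -1/30*(-129)*sqrt(5) - 1*23010 = 43*sqrt(5)/10 - 23010 = -23010 + 43*sqrt(5)/10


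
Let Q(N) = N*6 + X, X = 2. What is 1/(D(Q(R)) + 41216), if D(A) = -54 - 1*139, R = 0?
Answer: 1/41023 ≈ 2.4377e-5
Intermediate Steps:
Q(N) = 2 + 6*N (Q(N) = N*6 + 2 = 6*N + 2 = 2 + 6*N)
D(A) = -193 (D(A) = -54 - 139 = -193)
1/(D(Q(R)) + 41216) = 1/(-193 + 41216) = 1/41023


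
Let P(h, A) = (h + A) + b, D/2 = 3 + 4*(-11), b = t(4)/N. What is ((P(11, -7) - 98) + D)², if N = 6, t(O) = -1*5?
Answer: 1125721/36 ≈ 31270.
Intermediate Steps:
t(O) = -5
b = -⅚ (b = -5/6 = -5*⅙ = -⅚ ≈ -0.83333)
D = -82 (D = 2*(3 + 4*(-11)) = 2*(3 - 44) = 2*(-41) = -82)
P(h, A) = -⅚ + A + h (P(h, A) = (h + A) - ⅚ = (A + h) - ⅚ = -⅚ + A + h)
((P(11, -7) - 98) + D)² = (((-⅚ - 7 + 11) - 98) - 82)² = ((19/6 - 98) - 82)² = (-569/6 - 82)² = (-1061/6)² = 1125721/36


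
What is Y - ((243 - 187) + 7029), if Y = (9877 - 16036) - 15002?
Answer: -28246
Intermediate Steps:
Y = -21161 (Y = -6159 - 15002 = -21161)
Y - ((243 - 187) + 7029) = -21161 - ((243 - 187) + 7029) = -21161 - (56 + 7029) = -21161 - 1*7085 = -21161 - 7085 = -28246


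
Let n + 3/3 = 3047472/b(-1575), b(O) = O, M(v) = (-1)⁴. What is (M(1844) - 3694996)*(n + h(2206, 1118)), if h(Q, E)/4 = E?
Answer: -327980319183/35 ≈ -9.3709e+9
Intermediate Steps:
M(v) = 1
h(Q, E) = 4*E
n = -338783/175 (n = -1 + 3047472/(-1575) = -1 + 3047472*(-1/1575) = -1 - 338608/175 = -338783/175 ≈ -1935.9)
(M(1844) - 3694996)*(n + h(2206, 1118)) = (1 - 3694996)*(-338783/175 + 4*1118) = -3694995*(-338783/175 + 4472) = -3694995*443817/175 = -327980319183/35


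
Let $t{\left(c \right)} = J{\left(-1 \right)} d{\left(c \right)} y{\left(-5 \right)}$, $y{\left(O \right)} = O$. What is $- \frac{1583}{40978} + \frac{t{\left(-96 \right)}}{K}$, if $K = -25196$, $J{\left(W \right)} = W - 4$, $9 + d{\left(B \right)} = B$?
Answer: $\frac{33840991}{516240844} \approx 0.065553$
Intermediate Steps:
$d{\left(B \right)} = -9 + B$
$J{\left(W \right)} = -4 + W$
$t{\left(c \right)} = -225 + 25 c$ ($t{\left(c \right)} = \left(-4 - 1\right) \left(-9 + c\right) \left(-5\right) = - 5 \left(-9 + c\right) \left(-5\right) = \left(45 - 5 c\right) \left(-5\right) = -225 + 25 c$)
$- \frac{1583}{40978} + \frac{t{\left(-96 \right)}}{K} = - \frac{1583}{40978} + \frac{-225 + 25 \left(-96\right)}{-25196} = \left(-1583\right) \frac{1}{40978} + \left(-225 - 2400\right) \left(- \frac{1}{25196}\right) = - \frac{1583}{40978} - - \frac{2625}{25196} = - \frac{1583}{40978} + \frac{2625}{25196} = \frac{33840991}{516240844}$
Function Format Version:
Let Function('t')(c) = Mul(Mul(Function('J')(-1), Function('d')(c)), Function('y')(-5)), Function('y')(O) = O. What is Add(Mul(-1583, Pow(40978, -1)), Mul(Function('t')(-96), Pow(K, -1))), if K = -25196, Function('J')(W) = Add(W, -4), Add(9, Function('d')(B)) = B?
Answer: Rational(33840991, 516240844) ≈ 0.065553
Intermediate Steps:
Function('d')(B) = Add(-9, B)
Function('J')(W) = Add(-4, W)
Function('t')(c) = Add(-225, Mul(25, c)) (Function('t')(c) = Mul(Mul(Add(-4, -1), Add(-9, c)), -5) = Mul(Mul(-5, Add(-9, c)), -5) = Mul(Add(45, Mul(-5, c)), -5) = Add(-225, Mul(25, c)))
Add(Mul(-1583, Pow(40978, -1)), Mul(Function('t')(-96), Pow(K, -1))) = Add(Mul(-1583, Pow(40978, -1)), Mul(Add(-225, Mul(25, -96)), Pow(-25196, -1))) = Add(Mul(-1583, Rational(1, 40978)), Mul(Add(-225, -2400), Rational(-1, 25196))) = Add(Rational(-1583, 40978), Mul(-2625, Rational(-1, 25196))) = Add(Rational(-1583, 40978), Rational(2625, 25196)) = Rational(33840991, 516240844)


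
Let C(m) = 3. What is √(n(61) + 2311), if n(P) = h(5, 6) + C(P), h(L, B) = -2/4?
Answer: √9254/2 ≈ 48.099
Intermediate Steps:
h(L, B) = -½ (h(L, B) = -2*¼ = -½)
n(P) = 5/2 (n(P) = -½ + 3 = 5/2)
√(n(61) + 2311) = √(5/2 + 2311) = √(4627/2) = √9254/2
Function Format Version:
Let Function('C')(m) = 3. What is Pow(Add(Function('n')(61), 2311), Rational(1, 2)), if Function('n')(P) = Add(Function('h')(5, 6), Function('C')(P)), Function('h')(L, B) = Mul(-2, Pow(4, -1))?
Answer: Mul(Rational(1, 2), Pow(9254, Rational(1, 2))) ≈ 48.099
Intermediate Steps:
Function('h')(L, B) = Rational(-1, 2) (Function('h')(L, B) = Mul(-2, Rational(1, 4)) = Rational(-1, 2))
Function('n')(P) = Rational(5, 2) (Function('n')(P) = Add(Rational(-1, 2), 3) = Rational(5, 2))
Pow(Add(Function('n')(61), 2311), Rational(1, 2)) = Pow(Add(Rational(5, 2), 2311), Rational(1, 2)) = Pow(Rational(4627, 2), Rational(1, 2)) = Mul(Rational(1, 2), Pow(9254, Rational(1, 2)))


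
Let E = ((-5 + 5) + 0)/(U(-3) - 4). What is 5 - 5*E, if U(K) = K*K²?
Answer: 5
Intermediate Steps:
U(K) = K³
E = 0 (E = ((-5 + 5) + 0)/((-3)³ - 4) = (0 + 0)/(-27 - 4) = 0/(-31) = 0*(-1/31) = 0)
5 - 5*E = 5 - 5*0 = 5 + 0 = 5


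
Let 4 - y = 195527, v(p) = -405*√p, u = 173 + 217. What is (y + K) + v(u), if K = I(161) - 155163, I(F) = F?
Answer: -350525 - 405*√390 ≈ -3.5852e+5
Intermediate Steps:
u = 390
y = -195523 (y = 4 - 1*195527 = 4 - 195527 = -195523)
K = -155002 (K = 161 - 155163 = -155002)
(y + K) + v(u) = (-195523 - 155002) - 405*√390 = -350525 - 405*√390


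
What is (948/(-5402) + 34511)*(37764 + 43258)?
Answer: 7552363399214/2701 ≈ 2.7961e+9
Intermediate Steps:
(948/(-5402) + 34511)*(37764 + 43258) = (948*(-1/5402) + 34511)*81022 = (-474/2701 + 34511)*81022 = (93213737/2701)*81022 = 7552363399214/2701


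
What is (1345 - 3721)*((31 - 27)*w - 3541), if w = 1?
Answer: 8403912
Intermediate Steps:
(1345 - 3721)*((31 - 27)*w - 3541) = (1345 - 3721)*((31 - 27)*1 - 3541) = -2376*(4*1 - 3541) = -2376*(4 - 3541) = -2376*(-3537) = 8403912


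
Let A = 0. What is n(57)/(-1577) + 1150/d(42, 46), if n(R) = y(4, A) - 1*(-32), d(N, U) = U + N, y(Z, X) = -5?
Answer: 905587/69388 ≈ 13.051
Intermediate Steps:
d(N, U) = N + U
n(R) = 27 (n(R) = -5 - 1*(-32) = -5 + 32 = 27)
n(57)/(-1577) + 1150/d(42, 46) = 27/(-1577) + 1150/(42 + 46) = 27*(-1/1577) + 1150/88 = -27/1577 + 1150*(1/88) = -27/1577 + 575/44 = 905587/69388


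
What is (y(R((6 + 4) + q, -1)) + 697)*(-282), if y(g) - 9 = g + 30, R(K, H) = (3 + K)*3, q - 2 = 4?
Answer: -223626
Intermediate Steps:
q = 6 (q = 2 + 4 = 6)
R(K, H) = 9 + 3*K
y(g) = 39 + g (y(g) = 9 + (g + 30) = 9 + (30 + g) = 39 + g)
(y(R((6 + 4) + q, -1)) + 697)*(-282) = ((39 + (9 + 3*((6 + 4) + 6))) + 697)*(-282) = ((39 + (9 + 3*(10 + 6))) + 697)*(-282) = ((39 + (9 + 3*16)) + 697)*(-282) = ((39 + (9 + 48)) + 697)*(-282) = ((39 + 57) + 697)*(-282) = (96 + 697)*(-282) = 793*(-282) = -223626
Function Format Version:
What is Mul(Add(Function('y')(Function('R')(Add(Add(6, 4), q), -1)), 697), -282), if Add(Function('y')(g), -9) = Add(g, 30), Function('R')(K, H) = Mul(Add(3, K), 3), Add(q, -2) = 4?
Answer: -223626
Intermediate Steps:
q = 6 (q = Add(2, 4) = 6)
Function('R')(K, H) = Add(9, Mul(3, K))
Function('y')(g) = Add(39, g) (Function('y')(g) = Add(9, Add(g, 30)) = Add(9, Add(30, g)) = Add(39, g))
Mul(Add(Function('y')(Function('R')(Add(Add(6, 4), q), -1)), 697), -282) = Mul(Add(Add(39, Add(9, Mul(3, Add(Add(6, 4), 6)))), 697), -282) = Mul(Add(Add(39, Add(9, Mul(3, Add(10, 6)))), 697), -282) = Mul(Add(Add(39, Add(9, Mul(3, 16))), 697), -282) = Mul(Add(Add(39, Add(9, 48)), 697), -282) = Mul(Add(Add(39, 57), 697), -282) = Mul(Add(96, 697), -282) = Mul(793, -282) = -223626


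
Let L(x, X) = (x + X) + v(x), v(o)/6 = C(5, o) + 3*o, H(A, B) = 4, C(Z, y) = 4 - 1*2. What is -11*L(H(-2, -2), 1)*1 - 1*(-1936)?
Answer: 957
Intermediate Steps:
C(Z, y) = 2 (C(Z, y) = 4 - 2 = 2)
v(o) = 12 + 18*o (v(o) = 6*(2 + 3*o) = 12 + 18*o)
L(x, X) = 12 + X + 19*x (L(x, X) = (x + X) + (12 + 18*x) = (X + x) + (12 + 18*x) = 12 + X + 19*x)
-11*L(H(-2, -2), 1)*1 - 1*(-1936) = -11*(12 + 1 + 19*4)*1 - 1*(-1936) = -11*(12 + 1 + 76)*1 + 1936 = -11*89*1 + 1936 = -979*1 + 1936 = -979 + 1936 = 957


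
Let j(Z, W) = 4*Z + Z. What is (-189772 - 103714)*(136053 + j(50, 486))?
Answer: -40003022258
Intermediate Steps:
j(Z, W) = 5*Z
(-189772 - 103714)*(136053 + j(50, 486)) = (-189772 - 103714)*(136053 + 5*50) = -293486*(136053 + 250) = -293486*136303 = -40003022258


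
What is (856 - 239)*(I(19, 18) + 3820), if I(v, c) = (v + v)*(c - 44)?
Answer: 1747344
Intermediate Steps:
I(v, c) = 2*v*(-44 + c) (I(v, c) = (2*v)*(-44 + c) = 2*v*(-44 + c))
(856 - 239)*(I(19, 18) + 3820) = (856 - 239)*(2*19*(-44 + 18) + 3820) = 617*(2*19*(-26) + 3820) = 617*(-988 + 3820) = 617*2832 = 1747344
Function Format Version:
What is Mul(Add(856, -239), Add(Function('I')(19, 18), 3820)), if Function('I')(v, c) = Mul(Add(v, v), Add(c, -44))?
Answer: 1747344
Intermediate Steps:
Function('I')(v, c) = Mul(2, v, Add(-44, c)) (Function('I')(v, c) = Mul(Mul(2, v), Add(-44, c)) = Mul(2, v, Add(-44, c)))
Mul(Add(856, -239), Add(Function('I')(19, 18), 3820)) = Mul(Add(856, -239), Add(Mul(2, 19, Add(-44, 18)), 3820)) = Mul(617, Add(Mul(2, 19, -26), 3820)) = Mul(617, Add(-988, 3820)) = Mul(617, 2832) = 1747344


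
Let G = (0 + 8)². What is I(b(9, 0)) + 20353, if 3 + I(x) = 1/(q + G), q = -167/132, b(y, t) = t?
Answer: 168518482/8281 ≈ 20350.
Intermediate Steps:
G = 64 (G = 8² = 64)
q = -167/132 (q = -167*1/132 = -167/132 ≈ -1.2652)
I(x) = -24711/8281 (I(x) = -3 + 1/(-167/132 + 64) = -3 + 1/(8281/132) = -3 + 132/8281 = -24711/8281)
I(b(9, 0)) + 20353 = -24711/8281 + 20353 = 168518482/8281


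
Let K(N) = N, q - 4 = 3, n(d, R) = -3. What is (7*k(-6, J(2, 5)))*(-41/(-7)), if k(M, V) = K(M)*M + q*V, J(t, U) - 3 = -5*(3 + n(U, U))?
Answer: 2337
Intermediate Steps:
q = 7 (q = 4 + 3 = 7)
J(t, U) = 3 (J(t, U) = 3 - 5*(3 - 3) = 3 - 5*0 = 3 + 0 = 3)
k(M, V) = M**2 + 7*V (k(M, V) = M*M + 7*V = M**2 + 7*V)
(7*k(-6, J(2, 5)))*(-41/(-7)) = (7*((-6)**2 + 7*3))*(-41/(-7)) = (7*(36 + 21))*(-41*(-1/7)) = (7*57)*(41/7) = 399*(41/7) = 2337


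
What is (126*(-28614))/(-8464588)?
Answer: 901341/2116147 ≈ 0.42593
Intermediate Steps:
(126*(-28614))/(-8464588) = -3605364*(-1/8464588) = 901341/2116147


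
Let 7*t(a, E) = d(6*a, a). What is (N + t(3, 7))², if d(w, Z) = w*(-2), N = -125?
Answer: 829921/49 ≈ 16937.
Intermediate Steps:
d(w, Z) = -2*w
t(a, E) = -12*a/7 (t(a, E) = (-12*a)/7 = -12*a/7)
(N + t(3, 7))² = (-125 - 12/7*3)² = (-125 - 36/7)² = (-911/7)² = 829921/49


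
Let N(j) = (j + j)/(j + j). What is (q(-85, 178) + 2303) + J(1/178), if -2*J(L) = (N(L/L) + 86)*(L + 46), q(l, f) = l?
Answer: 77165/356 ≈ 216.76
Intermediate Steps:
N(j) = 1 (N(j) = (2*j)/((2*j)) = (2*j)*(1/(2*j)) = 1)
J(L) = -2001 - 87*L/2 (J(L) = -(1 + 86)*(L + 46)/2 = -87*(46 + L)/2 = -(4002 + 87*L)/2 = -2001 - 87*L/2)
(q(-85, 178) + 2303) + J(1/178) = (-85 + 2303) + (-2001 - 87/2/178) = 2218 + (-2001 - 87/2*1/178) = 2218 + (-2001 - 87/356) = 2218 - 712443/356 = 77165/356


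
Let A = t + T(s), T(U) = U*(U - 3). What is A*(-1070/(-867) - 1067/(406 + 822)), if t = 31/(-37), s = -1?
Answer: 15165969/13131004 ≈ 1.1550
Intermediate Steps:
T(U) = U*(-3 + U)
t = -31/37 (t = 31*(-1/37) = -31/37 ≈ -0.83784)
A = 117/37 (A = -31/37 - (-3 - 1) = -31/37 - 1*(-4) = -31/37 + 4 = 117/37 ≈ 3.1622)
A*(-1070/(-867) - 1067/(406 + 822)) = 117*(-1070/(-867) - 1067/(406 + 822))/37 = 117*(-1070*(-1/867) - 1067/1228)/37 = 117*(1070/867 - 1067*1/1228)/37 = 117*(1070/867 - 1067/1228)/37 = (117/37)*(388871/1064676) = 15165969/13131004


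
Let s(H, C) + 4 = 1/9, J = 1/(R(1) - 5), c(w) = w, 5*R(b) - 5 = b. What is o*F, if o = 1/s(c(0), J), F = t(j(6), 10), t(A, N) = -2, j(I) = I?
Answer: 18/35 ≈ 0.51429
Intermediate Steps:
R(b) = 1 + b/5
J = -5/19 (J = 1/((1 + (⅕)*1) - 5) = 1/((1 + ⅕) - 5) = 1/(6/5 - 5) = 1/(-19/5) = -5/19 ≈ -0.26316)
s(H, C) = -35/9 (s(H, C) = -4 + 1/9 = -4 + ⅑ = -35/9)
F = -2
o = -9/35 (o = 1/(-35/9) = -9/35 ≈ -0.25714)
o*F = -9/35*(-2) = 18/35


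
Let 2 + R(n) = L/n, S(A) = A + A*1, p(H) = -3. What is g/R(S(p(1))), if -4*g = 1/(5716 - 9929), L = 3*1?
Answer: -1/42130 ≈ -2.3736e-5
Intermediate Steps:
S(A) = 2*A (S(A) = A + A = 2*A)
L = 3
R(n) = -2 + 3/n
g = 1/16852 (g = -1/(4*(5716 - 9929)) = -¼/(-4213) = -¼*(-1/4213) = 1/16852 ≈ 5.9340e-5)
g/R(S(p(1))) = 1/(16852*(-2 + 3/((2*(-3))))) = 1/(16852*(-2 + 3/(-6))) = 1/(16852*(-2 + 3*(-⅙))) = 1/(16852*(-2 - ½)) = 1/(16852*(-5/2)) = (1/16852)*(-⅖) = -1/42130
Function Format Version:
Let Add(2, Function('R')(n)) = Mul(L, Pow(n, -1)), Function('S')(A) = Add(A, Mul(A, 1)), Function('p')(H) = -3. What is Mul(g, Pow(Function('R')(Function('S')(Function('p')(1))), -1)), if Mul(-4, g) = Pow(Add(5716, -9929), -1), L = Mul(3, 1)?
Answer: Rational(-1, 42130) ≈ -2.3736e-5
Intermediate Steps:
Function('S')(A) = Mul(2, A) (Function('S')(A) = Add(A, A) = Mul(2, A))
L = 3
Function('R')(n) = Add(-2, Mul(3, Pow(n, -1)))
g = Rational(1, 16852) (g = Mul(Rational(-1, 4), Pow(Add(5716, -9929), -1)) = Mul(Rational(-1, 4), Pow(-4213, -1)) = Mul(Rational(-1, 4), Rational(-1, 4213)) = Rational(1, 16852) ≈ 5.9340e-5)
Mul(g, Pow(Function('R')(Function('S')(Function('p')(1))), -1)) = Mul(Rational(1, 16852), Pow(Add(-2, Mul(3, Pow(Mul(2, -3), -1))), -1)) = Mul(Rational(1, 16852), Pow(Add(-2, Mul(3, Pow(-6, -1))), -1)) = Mul(Rational(1, 16852), Pow(Add(-2, Mul(3, Rational(-1, 6))), -1)) = Mul(Rational(1, 16852), Pow(Add(-2, Rational(-1, 2)), -1)) = Mul(Rational(1, 16852), Pow(Rational(-5, 2), -1)) = Mul(Rational(1, 16852), Rational(-2, 5)) = Rational(-1, 42130)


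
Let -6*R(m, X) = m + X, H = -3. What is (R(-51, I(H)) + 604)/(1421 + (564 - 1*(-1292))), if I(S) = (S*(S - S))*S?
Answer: 1225/6554 ≈ 0.18691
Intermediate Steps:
I(S) = 0 (I(S) = (S*0)*S = 0*S = 0)
R(m, X) = -X/6 - m/6 (R(m, X) = -(m + X)/6 = -(X + m)/6 = -X/6 - m/6)
(R(-51, I(H)) + 604)/(1421 + (564 - 1*(-1292))) = ((-⅙*0 - ⅙*(-51)) + 604)/(1421 + (564 - 1*(-1292))) = ((0 + 17/2) + 604)/(1421 + (564 + 1292)) = (17/2 + 604)/(1421 + 1856) = (1225/2)/3277 = (1225/2)*(1/3277) = 1225/6554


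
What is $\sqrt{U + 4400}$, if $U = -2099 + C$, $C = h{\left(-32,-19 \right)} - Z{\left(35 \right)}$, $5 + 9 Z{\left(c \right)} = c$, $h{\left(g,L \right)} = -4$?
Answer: $\frac{\sqrt{20643}}{3} \approx 47.892$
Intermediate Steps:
$Z{\left(c \right)} = - \frac{5}{9} + \frac{c}{9}$
$C = - \frac{22}{3}$ ($C = -4 - \left(- \frac{5}{9} + \frac{1}{9} \cdot 35\right) = -4 - \left(- \frac{5}{9} + \frac{35}{9}\right) = -4 - \frac{10}{3} = - \frac{22}{3} \approx -7.3333$)
$U = - \frac{6319}{3}$ ($U = -2099 - \frac{22}{3} = - \frac{6319}{3} \approx -2106.3$)
$\sqrt{U + 4400} = \sqrt{- \frac{6319}{3} + 4400} = \sqrt{\frac{6881}{3}} = \frac{\sqrt{20643}}{3}$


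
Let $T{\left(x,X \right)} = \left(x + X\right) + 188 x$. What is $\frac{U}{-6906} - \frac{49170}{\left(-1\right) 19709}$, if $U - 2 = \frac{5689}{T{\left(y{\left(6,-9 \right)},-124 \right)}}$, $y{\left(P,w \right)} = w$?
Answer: $\frac{619751823151}{248401396050} \approx 2.495$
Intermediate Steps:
$T{\left(x,X \right)} = X + 189 x$ ($T{\left(x,X \right)} = \left(X + x\right) + 188 x = X + 189 x$)
$U = - \frac{2039}{1825}$ ($U = 2 + \frac{5689}{-124 + 189 \left(-9\right)} = 2 + \frac{5689}{-124 - 1701} = 2 + \frac{5689}{-1825} = 2 + 5689 \left(- \frac{1}{1825}\right) = 2 - \frac{5689}{1825} = - \frac{2039}{1825} \approx -1.1173$)
$\frac{U}{-6906} - \frac{49170}{\left(-1\right) 19709} = - \frac{2039}{1825 \left(-6906\right)} - \frac{49170}{\left(-1\right) 19709} = \left(- \frac{2039}{1825}\right) \left(- \frac{1}{6906}\right) - \frac{49170}{-19709} = \frac{2039}{12603450} - - \frac{49170}{19709} = \frac{2039}{12603450} + \frac{49170}{19709} = \frac{619751823151}{248401396050}$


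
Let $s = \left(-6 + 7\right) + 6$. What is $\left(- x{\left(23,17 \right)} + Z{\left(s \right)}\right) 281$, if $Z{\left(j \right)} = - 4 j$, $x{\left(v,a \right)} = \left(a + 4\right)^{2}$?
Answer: $-131789$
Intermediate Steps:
$s = 7$ ($s = 1 + 6 = 7$)
$x{\left(v,a \right)} = \left(4 + a\right)^{2}$
$\left(- x{\left(23,17 \right)} + Z{\left(s \right)}\right) 281 = \left(- \left(4 + 17\right)^{2} - 28\right) 281 = \left(- 21^{2} - 28\right) 281 = \left(\left(-1\right) 441 - 28\right) 281 = \left(-441 - 28\right) 281 = \left(-469\right) 281 = -131789$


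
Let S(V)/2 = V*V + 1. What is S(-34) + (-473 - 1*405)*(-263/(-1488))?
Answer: 1606159/744 ≈ 2158.8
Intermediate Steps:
S(V) = 2 + 2*V**2 (S(V) = 2*(V*V + 1) = 2*(V**2 + 1) = 2*(1 + V**2) = 2 + 2*V**2)
S(-34) + (-473 - 1*405)*(-263/(-1488)) = (2 + 2*(-34)**2) + (-473 - 1*405)*(-263/(-1488)) = (2 + 2*1156) + (-473 - 405)*(-263*(-1/1488)) = (2 + 2312) - 878*263/1488 = 2314 - 115457/744 = 1606159/744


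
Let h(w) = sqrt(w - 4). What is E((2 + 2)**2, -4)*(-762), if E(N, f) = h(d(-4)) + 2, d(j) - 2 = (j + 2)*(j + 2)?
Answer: -1524 - 762*sqrt(2) ≈ -2601.6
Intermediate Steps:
d(j) = 2 + (2 + j)**2 (d(j) = 2 + (j + 2)*(j + 2) = 2 + (2 + j)*(2 + j) = 2 + (2 + j)**2)
h(w) = sqrt(-4 + w)
E(N, f) = 2 + sqrt(2) (E(N, f) = sqrt(-4 + (2 + (2 - 4)**2)) + 2 = sqrt(-4 + (2 + (-2)**2)) + 2 = sqrt(-4 + (2 + 4)) + 2 = sqrt(-4 + 6) + 2 = sqrt(2) + 2 = 2 + sqrt(2))
E((2 + 2)**2, -4)*(-762) = (2 + sqrt(2))*(-762) = -1524 - 762*sqrt(2)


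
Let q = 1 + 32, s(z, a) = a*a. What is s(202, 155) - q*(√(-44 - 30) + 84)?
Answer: 21253 - 33*I*√74 ≈ 21253.0 - 283.88*I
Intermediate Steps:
s(z, a) = a²
q = 33
s(202, 155) - q*(√(-44 - 30) + 84) = 155² - 33*(√(-44 - 30) + 84) = 24025 - 33*(√(-74) + 84) = 24025 - 33*(I*√74 + 84) = 24025 - 33*(84 + I*√74) = 24025 - (2772 + 33*I*√74) = 24025 + (-2772 - 33*I*√74) = 21253 - 33*I*√74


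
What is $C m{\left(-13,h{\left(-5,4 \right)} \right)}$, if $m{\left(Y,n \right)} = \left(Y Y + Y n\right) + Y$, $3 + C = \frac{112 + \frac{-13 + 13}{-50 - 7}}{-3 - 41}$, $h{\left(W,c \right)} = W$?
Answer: $- \frac{13481}{11} \approx -1225.5$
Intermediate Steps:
$C = - \frac{61}{11}$ ($C = -3 + \frac{112 + \frac{-13 + 13}{-50 - 7}}{-3 - 41} = -3 + \frac{112 + \frac{0}{-57}}{-44} = -3 + \left(112 + 0 \left(- \frac{1}{57}\right)\right) \left(- \frac{1}{44}\right) = -3 + \left(112 + 0\right) \left(- \frac{1}{44}\right) = -3 + 112 \left(- \frac{1}{44}\right) = -3 - \frac{28}{11} = - \frac{61}{11} \approx -5.5455$)
$m{\left(Y,n \right)} = Y + Y^{2} + Y n$ ($m{\left(Y,n \right)} = \left(Y^{2} + Y n\right) + Y = Y + Y^{2} + Y n$)
$C m{\left(-13,h{\left(-5,4 \right)} \right)} = - \frac{61 \left(- 13 \left(1 - 13 - 5\right)\right)}{11} = - \frac{61 \left(\left(-13\right) \left(-17\right)\right)}{11} = \left(- \frac{61}{11}\right) 221 = - \frac{13481}{11}$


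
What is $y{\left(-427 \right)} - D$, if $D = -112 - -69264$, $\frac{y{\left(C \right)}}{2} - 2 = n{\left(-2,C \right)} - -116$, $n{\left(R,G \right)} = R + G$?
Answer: $-69774$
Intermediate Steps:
$n{\left(R,G \right)} = G + R$
$y{\left(C \right)} = 232 + 2 C$ ($y{\left(C \right)} = 4 + 2 \left(\left(C - 2\right) - -116\right) = 4 + 2 \left(\left(-2 + C\right) + 116\right) = 4 + 2 \left(114 + C\right) = 4 + \left(228 + 2 C\right) = 232 + 2 C$)
$D = 69152$ ($D = -112 + 69264 = 69152$)
$y{\left(-427 \right)} - D = \left(232 + 2 \left(-427\right)\right) - 69152 = \left(232 - 854\right) - 69152 = -622 - 69152 = -69774$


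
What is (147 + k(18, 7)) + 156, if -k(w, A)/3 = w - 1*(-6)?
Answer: 231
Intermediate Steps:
k(w, A) = -18 - 3*w (k(w, A) = -3*(w - 1*(-6)) = -3*(w + 6) = -3*(6 + w) = -18 - 3*w)
(147 + k(18, 7)) + 156 = (147 + (-18 - 3*18)) + 156 = (147 + (-18 - 54)) + 156 = (147 - 72) + 156 = 75 + 156 = 231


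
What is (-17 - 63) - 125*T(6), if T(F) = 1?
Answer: -205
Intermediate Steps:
(-17 - 63) - 125*T(6) = (-17 - 63) - 125*1 = -80 - 125 = -205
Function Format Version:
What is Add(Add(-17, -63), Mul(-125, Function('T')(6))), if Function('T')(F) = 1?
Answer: -205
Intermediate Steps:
Add(Add(-17, -63), Mul(-125, Function('T')(6))) = Add(Add(-17, -63), Mul(-125, 1)) = Add(-80, -125) = -205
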